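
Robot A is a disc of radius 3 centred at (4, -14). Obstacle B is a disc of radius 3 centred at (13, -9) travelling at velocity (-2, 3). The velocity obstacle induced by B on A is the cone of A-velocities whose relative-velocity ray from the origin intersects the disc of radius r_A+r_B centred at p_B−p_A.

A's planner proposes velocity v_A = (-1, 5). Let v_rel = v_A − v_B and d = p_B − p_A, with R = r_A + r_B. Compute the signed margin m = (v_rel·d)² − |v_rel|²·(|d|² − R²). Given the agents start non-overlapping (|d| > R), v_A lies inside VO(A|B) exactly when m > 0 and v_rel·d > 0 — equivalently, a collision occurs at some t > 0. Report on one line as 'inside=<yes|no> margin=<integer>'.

d = (9, 5),  |d|² = 106;  R = 3+3 = 6,  c = 106−6² = 70
v_rel = (1, 2),  |v_rel|² = 5;  v_rel·d = (1)·(9) + (2)·(5) = 19
5·t² − 38·t + 70 = 0  ⇒  m = 19² − 5·70 = 11
m = 11 > 0,  v_rel·d = 19 > 0  ⇒  inside

inside=yes margin=11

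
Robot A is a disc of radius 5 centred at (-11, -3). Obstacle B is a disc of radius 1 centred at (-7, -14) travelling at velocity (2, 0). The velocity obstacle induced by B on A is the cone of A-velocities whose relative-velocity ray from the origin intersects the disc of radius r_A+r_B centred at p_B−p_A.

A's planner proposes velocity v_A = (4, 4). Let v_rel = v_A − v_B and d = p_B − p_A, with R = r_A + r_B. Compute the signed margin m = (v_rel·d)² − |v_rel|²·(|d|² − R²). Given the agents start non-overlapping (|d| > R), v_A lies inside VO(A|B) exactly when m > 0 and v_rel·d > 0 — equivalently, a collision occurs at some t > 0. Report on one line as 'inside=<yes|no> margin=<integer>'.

d = (4, -11),  |d|² = 137;  R = 5+1 = 6,  c = 137−6² = 101
v_rel = (2, 4),  |v_rel|² = 20;  v_rel·d = (2)·(4) + (4)·(-11) = -36
20·t² + 72·t + 101 = 0  ⇒  m = (-36)² − 20·101 = -724
m = -724 < 0,  v_rel·d = -36 < 0  ⇒  outside

inside=no margin=-724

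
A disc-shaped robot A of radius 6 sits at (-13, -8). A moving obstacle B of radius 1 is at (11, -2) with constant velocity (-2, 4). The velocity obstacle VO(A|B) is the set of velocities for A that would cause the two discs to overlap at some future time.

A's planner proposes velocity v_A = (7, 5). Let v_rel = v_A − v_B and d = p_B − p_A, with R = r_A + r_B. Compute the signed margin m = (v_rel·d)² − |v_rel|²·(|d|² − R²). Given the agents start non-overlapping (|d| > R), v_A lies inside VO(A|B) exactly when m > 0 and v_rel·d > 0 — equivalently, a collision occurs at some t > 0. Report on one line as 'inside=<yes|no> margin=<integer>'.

d = (24, 6),  |d|² = 612;  R = 6+1 = 7,  c = 612−7² = 563
v_rel = (9, 1),  |v_rel|² = 82;  v_rel·d = (9)·(24) + (1)·(6) = 222
82·t² − 444·t + 563 = 0  ⇒  m = 222² − 82·563 = 3118
m = 3118 > 0,  v_rel·d = 222 > 0  ⇒  inside

inside=yes margin=3118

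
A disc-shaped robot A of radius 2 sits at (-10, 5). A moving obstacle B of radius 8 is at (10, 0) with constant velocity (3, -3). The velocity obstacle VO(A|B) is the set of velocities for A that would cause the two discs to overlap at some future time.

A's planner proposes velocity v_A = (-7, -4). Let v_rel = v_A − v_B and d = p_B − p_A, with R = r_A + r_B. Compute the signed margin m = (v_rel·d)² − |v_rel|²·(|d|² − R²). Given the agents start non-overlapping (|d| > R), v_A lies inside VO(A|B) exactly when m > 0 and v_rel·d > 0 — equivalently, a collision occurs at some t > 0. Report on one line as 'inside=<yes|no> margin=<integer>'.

d = (20, -5),  |d|² = 425;  R = 2+8 = 10,  c = 425−10² = 325
v_rel = (-10, -1),  |v_rel|² = 101;  v_rel·d = (-10)·(20) + (-1)·(-5) = -195
101·t² + 390·t + 325 = 0  ⇒  m = (-195)² − 101·325 = 5200
m = 5200 > 0,  v_rel·d = -195 < 0  ⇒  outside

inside=no margin=5200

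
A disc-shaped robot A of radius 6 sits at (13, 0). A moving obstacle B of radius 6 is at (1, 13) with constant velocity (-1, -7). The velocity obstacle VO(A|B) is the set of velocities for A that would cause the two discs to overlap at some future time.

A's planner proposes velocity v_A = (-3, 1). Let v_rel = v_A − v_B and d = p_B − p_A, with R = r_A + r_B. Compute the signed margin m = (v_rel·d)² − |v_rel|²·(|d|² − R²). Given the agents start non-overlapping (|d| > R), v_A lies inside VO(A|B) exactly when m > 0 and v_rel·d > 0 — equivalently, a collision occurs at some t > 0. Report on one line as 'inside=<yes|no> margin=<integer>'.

d = (-12, 13),  |d|² = 313;  R = 6+6 = 12,  c = 313−12² = 169
v_rel = (-2, 8),  |v_rel|² = 68;  v_rel·d = (-2)·(-12) + (8)·(13) = 128
68·t² − 256·t + 169 = 0  ⇒  m = 128² − 68·169 = 4892
m = 4892 > 0,  v_rel·d = 128 > 0  ⇒  inside

inside=yes margin=4892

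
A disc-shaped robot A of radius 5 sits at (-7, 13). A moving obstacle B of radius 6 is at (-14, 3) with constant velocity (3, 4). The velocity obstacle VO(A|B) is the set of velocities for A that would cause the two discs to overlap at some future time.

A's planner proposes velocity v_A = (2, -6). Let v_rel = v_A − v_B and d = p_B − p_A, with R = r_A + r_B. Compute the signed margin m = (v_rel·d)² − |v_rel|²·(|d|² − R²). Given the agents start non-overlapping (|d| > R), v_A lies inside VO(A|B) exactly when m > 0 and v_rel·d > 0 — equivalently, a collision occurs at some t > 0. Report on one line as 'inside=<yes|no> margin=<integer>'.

d = (-7, -10),  |d|² = 149;  R = 5+6 = 11,  c = 149−11² = 28
v_rel = (-1, -10),  |v_rel|² = 101;  v_rel·d = (-1)·(-7) + (-10)·(-10) = 107
101·t² − 214·t + 28 = 0  ⇒  m = 107² − 101·28 = 8621
m = 8621 > 0,  v_rel·d = 107 > 0  ⇒  inside

inside=yes margin=8621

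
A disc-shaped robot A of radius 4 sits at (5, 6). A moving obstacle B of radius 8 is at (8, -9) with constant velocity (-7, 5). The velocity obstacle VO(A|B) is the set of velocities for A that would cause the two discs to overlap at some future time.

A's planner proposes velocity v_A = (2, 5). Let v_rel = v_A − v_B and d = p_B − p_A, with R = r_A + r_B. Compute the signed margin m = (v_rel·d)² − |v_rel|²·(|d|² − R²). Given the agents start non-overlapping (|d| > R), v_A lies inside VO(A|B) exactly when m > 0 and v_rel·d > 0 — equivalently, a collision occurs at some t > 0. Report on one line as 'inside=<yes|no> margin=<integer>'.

d = (3, -15),  |d|² = 234;  R = 4+8 = 12,  c = 234−12² = 90
v_rel = (9, 0),  |v_rel|² = 81;  v_rel·d = (9)·(3) + (0)·(-15) = 27
81·t² − 54·t + 90 = 0  ⇒  m = 27² − 81·90 = -6561
m = -6561 < 0,  v_rel·d = 27 > 0  ⇒  outside

inside=no margin=-6561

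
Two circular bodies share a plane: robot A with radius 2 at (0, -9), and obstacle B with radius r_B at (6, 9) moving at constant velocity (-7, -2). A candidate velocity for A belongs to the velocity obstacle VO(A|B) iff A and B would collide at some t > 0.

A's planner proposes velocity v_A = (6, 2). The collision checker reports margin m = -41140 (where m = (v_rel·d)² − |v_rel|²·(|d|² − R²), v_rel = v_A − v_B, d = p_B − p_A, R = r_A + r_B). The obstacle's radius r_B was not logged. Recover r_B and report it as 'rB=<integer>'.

m = -41140
d = (6, 18);  v_rel = (13, 4),  |v_rel|² = 185
v_rel×d = (13)·(18) − (4)·(6) = 210
since m = R²·185 − 210²:  R² = (44100 + -41140) / 185 = 16
R = √16 = 4  ⇒  r_B = 4 − 2 = 2

rB=2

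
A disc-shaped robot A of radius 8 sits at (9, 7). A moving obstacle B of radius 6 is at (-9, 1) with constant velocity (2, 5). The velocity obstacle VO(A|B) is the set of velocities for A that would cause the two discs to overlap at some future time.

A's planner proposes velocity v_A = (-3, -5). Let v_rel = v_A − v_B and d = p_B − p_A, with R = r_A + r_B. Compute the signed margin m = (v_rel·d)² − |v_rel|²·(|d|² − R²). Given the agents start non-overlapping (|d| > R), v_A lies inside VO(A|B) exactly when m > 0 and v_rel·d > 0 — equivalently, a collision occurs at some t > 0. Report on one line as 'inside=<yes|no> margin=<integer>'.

d = (-18, -6),  |d|² = 360;  R = 8+6 = 14,  c = 360−14² = 164
v_rel = (-5, -10),  |v_rel|² = 125;  v_rel·d = (-5)·(-18) + (-10)·(-6) = 150
125·t² − 300·t + 164 = 0  ⇒  m = 150² − 125·164 = 2000
m = 2000 > 0,  v_rel·d = 150 > 0  ⇒  inside

inside=yes margin=2000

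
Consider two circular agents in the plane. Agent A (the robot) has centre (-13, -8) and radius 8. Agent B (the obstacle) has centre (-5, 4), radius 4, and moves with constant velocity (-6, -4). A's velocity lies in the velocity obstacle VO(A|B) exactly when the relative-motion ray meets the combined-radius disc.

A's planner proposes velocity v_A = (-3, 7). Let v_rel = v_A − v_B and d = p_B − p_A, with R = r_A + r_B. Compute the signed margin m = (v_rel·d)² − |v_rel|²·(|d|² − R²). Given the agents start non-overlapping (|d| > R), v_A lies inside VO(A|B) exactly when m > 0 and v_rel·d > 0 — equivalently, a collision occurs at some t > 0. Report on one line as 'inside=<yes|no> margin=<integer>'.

d = (8, 12),  |d|² = 208;  R = 8+4 = 12,  c = 208−12² = 64
v_rel = (3, 11),  |v_rel|² = 130;  v_rel·d = (3)·(8) + (11)·(12) = 156
130·t² − 312·t + 64 = 0  ⇒  m = 156² − 130·64 = 16016
m = 16016 > 0,  v_rel·d = 156 > 0  ⇒  inside

inside=yes margin=16016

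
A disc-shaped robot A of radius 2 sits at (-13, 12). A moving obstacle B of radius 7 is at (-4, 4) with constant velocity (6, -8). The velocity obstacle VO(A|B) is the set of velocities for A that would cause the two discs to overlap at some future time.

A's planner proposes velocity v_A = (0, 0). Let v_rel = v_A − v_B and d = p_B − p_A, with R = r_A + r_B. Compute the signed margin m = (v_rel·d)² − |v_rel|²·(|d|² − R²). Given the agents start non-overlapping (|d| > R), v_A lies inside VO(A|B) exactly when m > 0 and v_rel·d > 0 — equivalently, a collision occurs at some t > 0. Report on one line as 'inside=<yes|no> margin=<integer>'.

d = (9, -8),  |d|² = 145;  R = 2+7 = 9,  c = 145−9² = 64
v_rel = (-6, 8),  |v_rel|² = 100;  v_rel·d = (-6)·(9) + (8)·(-8) = -118
100·t² + 236·t + 64 = 0  ⇒  m = (-118)² − 100·64 = 7524
m = 7524 > 0,  v_rel·d = -118 < 0  ⇒  outside

inside=no margin=7524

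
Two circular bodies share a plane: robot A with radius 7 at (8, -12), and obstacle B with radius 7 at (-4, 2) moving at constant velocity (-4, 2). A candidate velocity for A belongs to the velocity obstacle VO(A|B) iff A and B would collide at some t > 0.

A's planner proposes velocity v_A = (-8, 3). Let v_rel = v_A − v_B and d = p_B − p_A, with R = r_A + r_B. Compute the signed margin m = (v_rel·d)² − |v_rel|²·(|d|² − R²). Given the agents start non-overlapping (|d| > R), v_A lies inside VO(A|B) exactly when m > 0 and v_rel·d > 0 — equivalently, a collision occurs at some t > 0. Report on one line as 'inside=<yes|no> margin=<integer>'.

d = (-12, 14),  |d|² = 340;  R = 7+7 = 14,  c = 340−14² = 144
v_rel = (-4, 1),  |v_rel|² = 17;  v_rel·d = (-4)·(-12) + (1)·(14) = 62
17·t² − 124·t + 144 = 0  ⇒  m = 62² − 17·144 = 1396
m = 1396 > 0,  v_rel·d = 62 > 0  ⇒  inside

inside=yes margin=1396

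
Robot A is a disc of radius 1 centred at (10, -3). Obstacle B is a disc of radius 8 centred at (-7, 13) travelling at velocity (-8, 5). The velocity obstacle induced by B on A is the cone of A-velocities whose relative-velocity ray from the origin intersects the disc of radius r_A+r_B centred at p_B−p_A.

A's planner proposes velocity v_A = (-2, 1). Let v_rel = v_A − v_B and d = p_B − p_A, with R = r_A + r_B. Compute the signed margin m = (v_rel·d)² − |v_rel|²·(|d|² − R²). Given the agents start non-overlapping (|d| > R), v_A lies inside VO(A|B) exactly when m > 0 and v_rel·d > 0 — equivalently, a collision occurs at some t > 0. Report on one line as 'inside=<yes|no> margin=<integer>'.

d = (-17, 16),  |d|² = 545;  R = 1+8 = 9,  c = 545−9² = 464
v_rel = (6, -4),  |v_rel|² = 52;  v_rel·d = (6)·(-17) + (-4)·(16) = -166
52·t² + 332·t + 464 = 0  ⇒  m = (-166)² − 52·464 = 3428
m = 3428 > 0,  v_rel·d = -166 < 0  ⇒  outside

inside=no margin=3428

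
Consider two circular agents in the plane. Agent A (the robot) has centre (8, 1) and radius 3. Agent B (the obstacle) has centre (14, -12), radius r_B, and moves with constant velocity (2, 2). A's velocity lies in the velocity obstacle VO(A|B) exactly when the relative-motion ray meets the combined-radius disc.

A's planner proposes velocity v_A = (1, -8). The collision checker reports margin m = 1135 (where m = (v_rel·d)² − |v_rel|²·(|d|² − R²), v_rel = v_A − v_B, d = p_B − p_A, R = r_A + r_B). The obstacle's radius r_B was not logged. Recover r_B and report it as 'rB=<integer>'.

m = 1135
d = (6, -13);  v_rel = (-1, -10),  |v_rel|² = 101
v_rel×d = (-1)·(-13) − (-10)·(6) = 73
since m = R²·101 − 73²:  R² = (5329 + 1135) / 101 = 64
R = √64 = 8  ⇒  r_B = 8 − 3 = 5

rB=5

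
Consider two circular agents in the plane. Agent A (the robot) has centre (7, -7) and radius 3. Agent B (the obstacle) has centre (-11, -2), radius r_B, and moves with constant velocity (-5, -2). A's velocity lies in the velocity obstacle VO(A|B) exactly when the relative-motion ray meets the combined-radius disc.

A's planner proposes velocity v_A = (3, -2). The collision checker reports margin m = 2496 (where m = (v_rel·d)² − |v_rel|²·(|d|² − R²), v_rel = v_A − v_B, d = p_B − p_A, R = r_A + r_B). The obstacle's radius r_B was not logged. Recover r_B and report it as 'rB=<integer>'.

m = 2496
d = (-18, 5);  v_rel = (8, 0),  |v_rel|² = 64
v_rel×d = (8)·(5) − (0)·(-18) = 40
since m = R²·64 − 40²:  R² = (1600 + 2496) / 64 = 64
R = √64 = 8  ⇒  r_B = 8 − 3 = 5

rB=5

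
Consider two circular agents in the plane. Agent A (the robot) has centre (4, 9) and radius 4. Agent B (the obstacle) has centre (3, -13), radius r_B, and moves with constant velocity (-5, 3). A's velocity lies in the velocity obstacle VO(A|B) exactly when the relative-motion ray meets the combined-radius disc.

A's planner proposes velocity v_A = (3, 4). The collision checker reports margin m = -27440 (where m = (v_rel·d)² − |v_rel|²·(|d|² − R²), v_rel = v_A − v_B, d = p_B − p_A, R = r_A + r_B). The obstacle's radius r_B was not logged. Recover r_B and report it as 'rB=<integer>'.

m = -27440
d = (-1, -22);  v_rel = (8, 1),  |v_rel|² = 65
v_rel×d = (8)·(-22) − (1)·(-1) = -175
since m = R²·65 − (-175)²:  R² = (30625 + -27440) / 65 = 49
R = √49 = 7  ⇒  r_B = 7 − 4 = 3

rB=3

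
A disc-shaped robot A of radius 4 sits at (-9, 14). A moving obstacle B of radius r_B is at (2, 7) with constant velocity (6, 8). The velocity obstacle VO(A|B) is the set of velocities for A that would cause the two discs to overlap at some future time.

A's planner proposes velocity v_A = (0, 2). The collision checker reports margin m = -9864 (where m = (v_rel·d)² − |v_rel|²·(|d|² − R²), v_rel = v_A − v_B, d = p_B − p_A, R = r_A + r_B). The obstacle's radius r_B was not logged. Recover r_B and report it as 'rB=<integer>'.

m = -9864
d = (11, -7);  v_rel = (-6, -6),  |v_rel|² = 72
v_rel×d = (-6)·(-7) − (-6)·(11) = 108
since m = R²·72 − 108²:  R² = (11664 + -9864) / 72 = 25
R = √25 = 5  ⇒  r_B = 5 − 4 = 1

rB=1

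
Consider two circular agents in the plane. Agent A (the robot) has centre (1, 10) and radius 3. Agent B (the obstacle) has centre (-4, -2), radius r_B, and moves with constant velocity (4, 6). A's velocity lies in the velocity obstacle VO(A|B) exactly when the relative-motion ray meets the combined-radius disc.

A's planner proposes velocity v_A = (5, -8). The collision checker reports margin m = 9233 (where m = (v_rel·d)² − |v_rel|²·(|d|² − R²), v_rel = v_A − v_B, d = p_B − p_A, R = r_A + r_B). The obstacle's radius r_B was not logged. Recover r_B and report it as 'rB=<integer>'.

m = 9233
d = (-5, -12);  v_rel = (1, -14),  |v_rel|² = 197
v_rel×d = (1)·(-12) − (-14)·(-5) = -82
since m = R²·197 − (-82)²:  R² = (6724 + 9233) / 197 = 81
R = √81 = 9  ⇒  r_B = 9 − 3 = 6

rB=6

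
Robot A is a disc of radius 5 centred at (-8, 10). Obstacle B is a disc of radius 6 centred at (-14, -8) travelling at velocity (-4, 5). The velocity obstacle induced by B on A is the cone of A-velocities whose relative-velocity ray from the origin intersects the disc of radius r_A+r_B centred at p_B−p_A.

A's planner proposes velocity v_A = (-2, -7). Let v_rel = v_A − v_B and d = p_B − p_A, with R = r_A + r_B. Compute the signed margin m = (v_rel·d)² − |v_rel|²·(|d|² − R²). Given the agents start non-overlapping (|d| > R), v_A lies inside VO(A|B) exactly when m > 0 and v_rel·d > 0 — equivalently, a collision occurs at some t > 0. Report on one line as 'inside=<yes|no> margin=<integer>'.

d = (-6, -18),  |d|² = 360;  R = 5+6 = 11,  c = 360−11² = 239
v_rel = (2, -12),  |v_rel|² = 148;  v_rel·d = (2)·(-6) + (-12)·(-18) = 204
148·t² − 408·t + 239 = 0  ⇒  m = 204² − 148·239 = 6244
m = 6244 > 0,  v_rel·d = 204 > 0  ⇒  inside

inside=yes margin=6244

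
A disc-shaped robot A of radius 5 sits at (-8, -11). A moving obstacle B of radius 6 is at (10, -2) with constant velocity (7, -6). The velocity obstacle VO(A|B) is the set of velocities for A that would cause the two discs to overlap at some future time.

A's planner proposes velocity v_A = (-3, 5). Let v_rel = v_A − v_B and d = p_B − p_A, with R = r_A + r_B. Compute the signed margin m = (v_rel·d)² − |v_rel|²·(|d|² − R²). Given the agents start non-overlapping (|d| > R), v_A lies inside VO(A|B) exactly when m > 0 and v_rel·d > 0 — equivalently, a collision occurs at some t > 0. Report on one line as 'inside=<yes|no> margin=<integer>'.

d = (18, 9),  |d|² = 405;  R = 5+6 = 11,  c = 405−11² = 284
v_rel = (-10, 11),  |v_rel|² = 221;  v_rel·d = (-10)·(18) + (11)·(9) = -81
221·t² + 162·t + 284 = 0  ⇒  m = (-81)² − 221·284 = -56203
m = -56203 < 0,  v_rel·d = -81 < 0  ⇒  outside

inside=no margin=-56203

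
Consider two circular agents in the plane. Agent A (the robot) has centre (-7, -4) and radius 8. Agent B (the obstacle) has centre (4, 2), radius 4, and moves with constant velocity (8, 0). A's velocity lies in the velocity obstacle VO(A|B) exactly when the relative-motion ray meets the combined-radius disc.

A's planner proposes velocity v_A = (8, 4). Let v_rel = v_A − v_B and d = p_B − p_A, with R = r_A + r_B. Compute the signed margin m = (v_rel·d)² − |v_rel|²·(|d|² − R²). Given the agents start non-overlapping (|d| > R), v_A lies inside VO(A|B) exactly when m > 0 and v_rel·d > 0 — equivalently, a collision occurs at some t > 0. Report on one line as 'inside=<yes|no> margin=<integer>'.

d = (11, 6),  |d|² = 157;  R = 8+4 = 12,  c = 157−12² = 13
v_rel = (0, 4),  |v_rel|² = 16;  v_rel·d = (0)·(11) + (4)·(6) = 24
16·t² − 48·t + 13 = 0  ⇒  m = 24² − 16·13 = 368
m = 368 > 0,  v_rel·d = 24 > 0  ⇒  inside

inside=yes margin=368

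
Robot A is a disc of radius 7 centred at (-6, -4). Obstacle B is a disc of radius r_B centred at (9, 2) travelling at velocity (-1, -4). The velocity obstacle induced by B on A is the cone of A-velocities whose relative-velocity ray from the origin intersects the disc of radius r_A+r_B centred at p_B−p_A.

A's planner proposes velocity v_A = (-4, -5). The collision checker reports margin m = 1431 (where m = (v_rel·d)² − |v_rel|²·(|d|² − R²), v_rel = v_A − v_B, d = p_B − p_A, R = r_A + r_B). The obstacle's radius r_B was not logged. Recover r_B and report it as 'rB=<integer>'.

m = 1431
d = (15, 6);  v_rel = (-3, -1),  |v_rel|² = 10
v_rel×d = (-3)·(6) − (-1)·(15) = -3
since m = R²·10 − (-3)²:  R² = (9 + 1431) / 10 = 144
R = √144 = 12  ⇒  r_B = 12 − 7 = 5

rB=5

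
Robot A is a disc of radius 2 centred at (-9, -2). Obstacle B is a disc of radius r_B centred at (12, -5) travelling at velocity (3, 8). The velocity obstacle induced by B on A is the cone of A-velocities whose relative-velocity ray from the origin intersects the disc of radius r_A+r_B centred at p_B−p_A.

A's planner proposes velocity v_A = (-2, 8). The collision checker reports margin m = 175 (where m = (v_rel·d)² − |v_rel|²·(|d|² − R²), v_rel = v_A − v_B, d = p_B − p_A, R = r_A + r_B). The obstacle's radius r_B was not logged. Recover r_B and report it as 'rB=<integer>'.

m = 175
d = (21, -3);  v_rel = (-5, 0),  |v_rel|² = 25
v_rel×d = (-5)·(-3) − (0)·(21) = 15
since m = R²·25 − 15²:  R² = (225 + 175) / 25 = 16
R = √16 = 4  ⇒  r_B = 4 − 2 = 2

rB=2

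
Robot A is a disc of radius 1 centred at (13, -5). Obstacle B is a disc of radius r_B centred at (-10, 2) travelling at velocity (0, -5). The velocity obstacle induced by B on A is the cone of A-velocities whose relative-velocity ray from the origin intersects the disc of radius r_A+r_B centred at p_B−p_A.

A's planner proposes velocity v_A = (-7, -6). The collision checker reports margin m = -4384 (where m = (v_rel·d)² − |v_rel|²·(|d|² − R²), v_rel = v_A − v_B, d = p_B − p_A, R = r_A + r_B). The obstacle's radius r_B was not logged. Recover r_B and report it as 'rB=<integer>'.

m = -4384
d = (-23, 7);  v_rel = (-7, -1),  |v_rel|² = 50
v_rel×d = (-7)·(7) − (-1)·(-23) = -72
since m = R²·50 − (-72)²:  R² = (5184 + -4384) / 50 = 16
R = √16 = 4  ⇒  r_B = 4 − 1 = 3

rB=3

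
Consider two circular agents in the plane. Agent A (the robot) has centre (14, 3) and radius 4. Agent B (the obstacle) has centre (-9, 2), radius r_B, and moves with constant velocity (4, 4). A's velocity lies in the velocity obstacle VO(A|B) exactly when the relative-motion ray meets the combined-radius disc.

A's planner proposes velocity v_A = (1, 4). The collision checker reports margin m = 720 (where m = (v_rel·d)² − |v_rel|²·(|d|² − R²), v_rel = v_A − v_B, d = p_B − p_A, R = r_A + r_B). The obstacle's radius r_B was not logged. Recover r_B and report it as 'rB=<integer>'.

m = 720
d = (-23, -1);  v_rel = (-3, 0),  |v_rel|² = 9
v_rel×d = (-3)·(-1) − (0)·(-23) = 3
since m = R²·9 − 3²:  R² = (9 + 720) / 9 = 81
R = √81 = 9  ⇒  r_B = 9 − 4 = 5

rB=5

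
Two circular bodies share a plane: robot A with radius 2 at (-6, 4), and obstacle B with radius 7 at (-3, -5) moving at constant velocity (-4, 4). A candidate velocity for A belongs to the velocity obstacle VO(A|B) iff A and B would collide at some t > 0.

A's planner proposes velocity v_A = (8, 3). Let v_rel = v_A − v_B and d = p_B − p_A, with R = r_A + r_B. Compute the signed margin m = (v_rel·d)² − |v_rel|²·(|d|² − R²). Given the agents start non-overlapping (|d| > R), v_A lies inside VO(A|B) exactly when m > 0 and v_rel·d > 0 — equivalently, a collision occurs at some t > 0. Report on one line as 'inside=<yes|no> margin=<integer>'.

d = (3, -9),  |d|² = 90;  R = 2+7 = 9,  c = 90−9² = 9
v_rel = (12, -1),  |v_rel|² = 145;  v_rel·d = (12)·(3) + (-1)·(-9) = 45
145·t² − 90·t + 9 = 0  ⇒  m = 45² − 145·9 = 720
m = 720 > 0,  v_rel·d = 45 > 0  ⇒  inside

inside=yes margin=720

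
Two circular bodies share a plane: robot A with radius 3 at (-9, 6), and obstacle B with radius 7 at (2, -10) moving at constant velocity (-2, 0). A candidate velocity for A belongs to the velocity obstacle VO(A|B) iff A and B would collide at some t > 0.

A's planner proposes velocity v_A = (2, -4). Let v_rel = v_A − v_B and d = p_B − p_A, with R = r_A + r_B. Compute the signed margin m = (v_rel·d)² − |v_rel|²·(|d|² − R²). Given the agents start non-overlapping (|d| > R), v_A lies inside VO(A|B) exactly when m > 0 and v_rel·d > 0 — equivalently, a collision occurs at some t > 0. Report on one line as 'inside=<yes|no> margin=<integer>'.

d = (11, -16),  |d|² = 377;  R = 3+7 = 10,  c = 377−10² = 277
v_rel = (4, -4),  |v_rel|² = 32;  v_rel·d = (4)·(11) + (-4)·(-16) = 108
32·t² − 216·t + 277 = 0  ⇒  m = 108² − 32·277 = 2800
m = 2800 > 0,  v_rel·d = 108 > 0  ⇒  inside

inside=yes margin=2800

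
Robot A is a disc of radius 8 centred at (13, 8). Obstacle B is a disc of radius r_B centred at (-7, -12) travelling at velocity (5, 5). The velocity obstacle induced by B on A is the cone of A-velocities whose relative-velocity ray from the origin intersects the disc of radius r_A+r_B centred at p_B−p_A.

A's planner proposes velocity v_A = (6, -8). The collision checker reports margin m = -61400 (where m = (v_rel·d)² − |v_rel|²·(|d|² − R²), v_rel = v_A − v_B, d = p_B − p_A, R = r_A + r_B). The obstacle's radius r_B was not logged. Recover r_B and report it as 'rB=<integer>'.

m = -61400
d = (-20, -20);  v_rel = (1, -13),  |v_rel|² = 170
v_rel×d = (1)·(-20) − (-13)·(-20) = -280
since m = R²·170 − (-280)²:  R² = (78400 + -61400) / 170 = 100
R = √100 = 10  ⇒  r_B = 10 − 8 = 2

rB=2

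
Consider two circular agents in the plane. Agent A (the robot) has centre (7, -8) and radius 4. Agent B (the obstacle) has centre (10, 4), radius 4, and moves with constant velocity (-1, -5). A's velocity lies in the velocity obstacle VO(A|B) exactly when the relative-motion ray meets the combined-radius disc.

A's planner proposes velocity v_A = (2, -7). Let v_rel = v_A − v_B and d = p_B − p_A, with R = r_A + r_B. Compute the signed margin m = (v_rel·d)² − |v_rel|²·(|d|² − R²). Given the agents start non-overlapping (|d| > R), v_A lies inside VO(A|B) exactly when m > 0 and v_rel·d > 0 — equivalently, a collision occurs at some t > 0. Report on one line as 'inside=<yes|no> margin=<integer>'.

d = (3, 12),  |d|² = 153;  R = 4+4 = 8,  c = 153−8² = 89
v_rel = (3, -2),  |v_rel|² = 13;  v_rel·d = (3)·(3) + (-2)·(12) = -15
13·t² + 30·t + 89 = 0  ⇒  m = (-15)² − 13·89 = -932
m = -932 < 0,  v_rel·d = -15 < 0  ⇒  outside

inside=no margin=-932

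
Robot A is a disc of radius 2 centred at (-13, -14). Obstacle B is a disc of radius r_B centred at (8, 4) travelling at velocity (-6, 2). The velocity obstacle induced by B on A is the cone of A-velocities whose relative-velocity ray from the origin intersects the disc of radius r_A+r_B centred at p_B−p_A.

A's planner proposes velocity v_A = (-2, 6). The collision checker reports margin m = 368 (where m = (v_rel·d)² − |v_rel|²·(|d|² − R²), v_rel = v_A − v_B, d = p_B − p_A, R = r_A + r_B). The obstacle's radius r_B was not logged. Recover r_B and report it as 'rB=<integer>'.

m = 368
d = (21, 18);  v_rel = (4, 4),  |v_rel|² = 32
v_rel×d = (4)·(18) − (4)·(21) = -12
since m = R²·32 − (-12)²:  R² = (144 + 368) / 32 = 16
R = √16 = 4  ⇒  r_B = 4 − 2 = 2

rB=2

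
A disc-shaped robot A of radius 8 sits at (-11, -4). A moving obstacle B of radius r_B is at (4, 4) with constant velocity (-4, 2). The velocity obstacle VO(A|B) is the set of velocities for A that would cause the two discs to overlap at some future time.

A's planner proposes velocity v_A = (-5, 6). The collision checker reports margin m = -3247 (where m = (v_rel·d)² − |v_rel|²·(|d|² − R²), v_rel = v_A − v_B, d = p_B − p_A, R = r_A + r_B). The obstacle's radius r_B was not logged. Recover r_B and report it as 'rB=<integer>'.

m = -3247
d = (15, 8);  v_rel = (-1, 4),  |v_rel|² = 17
v_rel×d = (-1)·(8) − (4)·(15) = -68
since m = R²·17 − (-68)²:  R² = (4624 + -3247) / 17 = 81
R = √81 = 9  ⇒  r_B = 9 − 8 = 1

rB=1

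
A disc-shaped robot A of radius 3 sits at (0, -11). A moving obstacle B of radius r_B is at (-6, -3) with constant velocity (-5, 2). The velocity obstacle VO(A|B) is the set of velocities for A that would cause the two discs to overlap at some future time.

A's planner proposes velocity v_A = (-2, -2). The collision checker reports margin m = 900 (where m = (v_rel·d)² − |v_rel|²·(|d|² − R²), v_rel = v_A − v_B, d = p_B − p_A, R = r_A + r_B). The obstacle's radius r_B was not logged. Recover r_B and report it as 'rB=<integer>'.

m = 900
d = (-6, 8);  v_rel = (3, -4),  |v_rel|² = 25
v_rel×d = (3)·(8) − (-4)·(-6) = 0
since m = R²·25 − 0²:  R² = (0 + 900) / 25 = 36
R = √36 = 6  ⇒  r_B = 6 − 3 = 3

rB=3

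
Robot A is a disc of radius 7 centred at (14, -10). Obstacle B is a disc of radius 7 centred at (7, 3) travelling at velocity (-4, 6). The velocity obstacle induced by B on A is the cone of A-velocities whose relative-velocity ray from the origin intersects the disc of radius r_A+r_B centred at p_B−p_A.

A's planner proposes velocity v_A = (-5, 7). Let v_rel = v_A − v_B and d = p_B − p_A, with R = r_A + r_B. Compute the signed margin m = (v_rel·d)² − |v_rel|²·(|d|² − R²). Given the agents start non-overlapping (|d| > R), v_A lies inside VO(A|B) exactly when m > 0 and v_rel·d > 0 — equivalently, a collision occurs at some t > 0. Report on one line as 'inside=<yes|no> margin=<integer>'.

d = (-7, 13),  |d|² = 218;  R = 7+7 = 14,  c = 218−14² = 22
v_rel = (-1, 1),  |v_rel|² = 2;  v_rel·d = (-1)·(-7) + (1)·(13) = 20
2·t² − 40·t + 22 = 0  ⇒  m = 20² − 2·22 = 356
m = 356 > 0,  v_rel·d = 20 > 0  ⇒  inside

inside=yes margin=356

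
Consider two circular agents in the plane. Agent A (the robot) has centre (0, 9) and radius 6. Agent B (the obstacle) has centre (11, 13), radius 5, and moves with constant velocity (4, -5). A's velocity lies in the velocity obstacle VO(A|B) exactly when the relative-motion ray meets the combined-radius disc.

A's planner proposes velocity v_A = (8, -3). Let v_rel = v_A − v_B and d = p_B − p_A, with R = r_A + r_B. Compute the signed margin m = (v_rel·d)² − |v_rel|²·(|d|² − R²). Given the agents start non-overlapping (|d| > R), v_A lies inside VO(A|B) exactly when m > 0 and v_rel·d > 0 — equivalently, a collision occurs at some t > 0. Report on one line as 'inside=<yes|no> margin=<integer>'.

d = (11, 4),  |d|² = 137;  R = 6+5 = 11,  c = 137−11² = 16
v_rel = (4, 2),  |v_rel|² = 20;  v_rel·d = (4)·(11) + (2)·(4) = 52
20·t² − 104·t + 16 = 0  ⇒  m = 52² − 20·16 = 2384
m = 2384 > 0,  v_rel·d = 52 > 0  ⇒  inside

inside=yes margin=2384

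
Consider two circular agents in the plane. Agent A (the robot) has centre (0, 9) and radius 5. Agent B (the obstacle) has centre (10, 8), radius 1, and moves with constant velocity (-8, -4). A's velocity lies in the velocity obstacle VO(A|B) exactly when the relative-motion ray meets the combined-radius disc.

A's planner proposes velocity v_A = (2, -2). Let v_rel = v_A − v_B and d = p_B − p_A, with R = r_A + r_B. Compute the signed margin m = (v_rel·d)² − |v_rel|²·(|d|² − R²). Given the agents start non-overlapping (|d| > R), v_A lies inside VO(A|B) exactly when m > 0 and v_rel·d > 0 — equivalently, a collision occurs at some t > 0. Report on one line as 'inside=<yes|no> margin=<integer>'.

d = (10, -1),  |d|² = 101;  R = 5+1 = 6,  c = 101−6² = 65
v_rel = (10, 2),  |v_rel|² = 104;  v_rel·d = (10)·(10) + (2)·(-1) = 98
104·t² − 196·t + 65 = 0  ⇒  m = 98² − 104·65 = 2844
m = 2844 > 0,  v_rel·d = 98 > 0  ⇒  inside

inside=yes margin=2844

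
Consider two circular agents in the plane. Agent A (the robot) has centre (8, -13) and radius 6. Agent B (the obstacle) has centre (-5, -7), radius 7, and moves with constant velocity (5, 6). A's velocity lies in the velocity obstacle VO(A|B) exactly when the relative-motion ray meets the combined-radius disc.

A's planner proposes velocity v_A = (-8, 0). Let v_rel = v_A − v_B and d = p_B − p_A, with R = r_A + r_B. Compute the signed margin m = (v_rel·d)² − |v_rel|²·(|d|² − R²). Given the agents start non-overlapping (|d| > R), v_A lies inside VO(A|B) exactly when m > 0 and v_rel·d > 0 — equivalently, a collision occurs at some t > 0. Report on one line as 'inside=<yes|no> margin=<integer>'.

d = (-13, 6),  |d|² = 205;  R = 6+7 = 13,  c = 205−13² = 36
v_rel = (-13, -6),  |v_rel|² = 205;  v_rel·d = (-13)·(-13) + (-6)·(6) = 133
205·t² − 266·t + 36 = 0  ⇒  m = 133² − 205·36 = 10309
m = 10309 > 0,  v_rel·d = 133 > 0  ⇒  inside

inside=yes margin=10309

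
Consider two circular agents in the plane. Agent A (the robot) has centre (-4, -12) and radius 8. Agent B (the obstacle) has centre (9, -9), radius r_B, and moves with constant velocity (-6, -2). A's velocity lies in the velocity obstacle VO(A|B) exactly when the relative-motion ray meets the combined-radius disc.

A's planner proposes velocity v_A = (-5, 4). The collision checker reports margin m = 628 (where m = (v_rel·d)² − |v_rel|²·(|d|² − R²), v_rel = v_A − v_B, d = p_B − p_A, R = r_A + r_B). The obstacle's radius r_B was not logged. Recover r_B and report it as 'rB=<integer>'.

m = 628
d = (13, 3);  v_rel = (1, 6),  |v_rel|² = 37
v_rel×d = (1)·(3) − (6)·(13) = -75
since m = R²·37 − (-75)²:  R² = (5625 + 628) / 37 = 169
R = √169 = 13  ⇒  r_B = 13 − 8 = 5

rB=5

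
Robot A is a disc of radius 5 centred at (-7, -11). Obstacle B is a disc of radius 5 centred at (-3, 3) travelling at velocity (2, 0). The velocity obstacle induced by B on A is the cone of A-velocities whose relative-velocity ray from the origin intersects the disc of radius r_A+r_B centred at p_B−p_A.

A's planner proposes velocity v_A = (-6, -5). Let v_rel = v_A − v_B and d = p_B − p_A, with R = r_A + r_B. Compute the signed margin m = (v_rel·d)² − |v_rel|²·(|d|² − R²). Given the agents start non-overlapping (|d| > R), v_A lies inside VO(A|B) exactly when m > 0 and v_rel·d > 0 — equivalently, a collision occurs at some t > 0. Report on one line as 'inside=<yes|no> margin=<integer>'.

d = (4, 14),  |d|² = 212;  R = 5+5 = 10,  c = 212−10² = 112
v_rel = (-8, -5),  |v_rel|² = 89;  v_rel·d = (-8)·(4) + (-5)·(14) = -102
89·t² + 204·t + 112 = 0  ⇒  m = (-102)² − 89·112 = 436
m = 436 > 0,  v_rel·d = -102 < 0  ⇒  outside

inside=no margin=436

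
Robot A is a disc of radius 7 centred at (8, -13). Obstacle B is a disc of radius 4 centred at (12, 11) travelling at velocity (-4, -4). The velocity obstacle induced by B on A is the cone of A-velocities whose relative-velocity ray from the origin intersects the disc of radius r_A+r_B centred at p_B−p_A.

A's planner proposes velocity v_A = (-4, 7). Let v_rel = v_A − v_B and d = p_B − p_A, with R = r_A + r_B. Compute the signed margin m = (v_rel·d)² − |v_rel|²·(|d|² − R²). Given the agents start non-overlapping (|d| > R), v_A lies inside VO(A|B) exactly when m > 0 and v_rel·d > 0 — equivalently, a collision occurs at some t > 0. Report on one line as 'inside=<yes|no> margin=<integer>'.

d = (4, 24),  |d|² = 592;  R = 7+4 = 11,  c = 592−11² = 471
v_rel = (0, 11),  |v_rel|² = 121;  v_rel·d = (0)·(4) + (11)·(24) = 264
121·t² − 528·t + 471 = 0  ⇒  m = 264² − 121·471 = 12705
m = 12705 > 0,  v_rel·d = 264 > 0  ⇒  inside

inside=yes margin=12705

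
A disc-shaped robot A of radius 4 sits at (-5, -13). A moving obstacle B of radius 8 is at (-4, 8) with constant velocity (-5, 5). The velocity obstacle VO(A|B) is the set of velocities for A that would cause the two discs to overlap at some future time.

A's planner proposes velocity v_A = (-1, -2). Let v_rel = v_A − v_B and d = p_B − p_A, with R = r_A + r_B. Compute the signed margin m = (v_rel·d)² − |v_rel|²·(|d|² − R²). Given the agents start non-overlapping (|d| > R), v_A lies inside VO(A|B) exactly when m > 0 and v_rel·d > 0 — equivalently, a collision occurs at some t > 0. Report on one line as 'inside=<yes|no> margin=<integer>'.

d = (1, 21),  |d|² = 442;  R = 4+8 = 12,  c = 442−12² = 298
v_rel = (4, -7),  |v_rel|² = 65;  v_rel·d = (4)·(1) + (-7)·(21) = -143
65·t² + 286·t + 298 = 0  ⇒  m = (-143)² − 65·298 = 1079
m = 1079 > 0,  v_rel·d = -143 < 0  ⇒  outside

inside=no margin=1079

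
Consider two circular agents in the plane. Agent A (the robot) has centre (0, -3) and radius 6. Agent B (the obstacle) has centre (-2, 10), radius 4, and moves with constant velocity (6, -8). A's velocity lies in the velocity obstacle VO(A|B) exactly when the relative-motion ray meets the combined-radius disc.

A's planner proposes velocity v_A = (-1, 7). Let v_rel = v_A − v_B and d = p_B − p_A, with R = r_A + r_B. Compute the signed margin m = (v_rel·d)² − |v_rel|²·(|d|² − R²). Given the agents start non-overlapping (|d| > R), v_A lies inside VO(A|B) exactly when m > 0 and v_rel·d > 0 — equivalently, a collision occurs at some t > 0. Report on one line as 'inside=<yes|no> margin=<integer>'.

d = (-2, 13),  |d|² = 173;  R = 6+4 = 10,  c = 173−10² = 73
v_rel = (-7, 15),  |v_rel|² = 274;  v_rel·d = (-7)·(-2) + (15)·(13) = 209
274·t² − 418·t + 73 = 0  ⇒  m = 209² − 274·73 = 23679
m = 23679 > 0,  v_rel·d = 209 > 0  ⇒  inside

inside=yes margin=23679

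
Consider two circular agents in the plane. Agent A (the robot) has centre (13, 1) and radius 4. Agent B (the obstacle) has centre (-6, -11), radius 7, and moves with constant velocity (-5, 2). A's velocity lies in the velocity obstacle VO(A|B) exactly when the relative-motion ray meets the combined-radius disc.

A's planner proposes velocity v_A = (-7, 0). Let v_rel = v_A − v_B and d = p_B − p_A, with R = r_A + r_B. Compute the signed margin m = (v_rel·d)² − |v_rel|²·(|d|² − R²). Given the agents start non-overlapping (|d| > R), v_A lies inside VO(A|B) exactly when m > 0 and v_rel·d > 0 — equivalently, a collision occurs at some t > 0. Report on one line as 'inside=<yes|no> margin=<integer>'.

d = (-19, -12),  |d|² = 505;  R = 4+7 = 11,  c = 505−11² = 384
v_rel = (-2, -2),  |v_rel|² = 8;  v_rel·d = (-2)·(-19) + (-2)·(-12) = 62
8·t² − 124·t + 384 = 0  ⇒  m = 62² − 8·384 = 772
m = 772 > 0,  v_rel·d = 62 > 0  ⇒  inside

inside=yes margin=772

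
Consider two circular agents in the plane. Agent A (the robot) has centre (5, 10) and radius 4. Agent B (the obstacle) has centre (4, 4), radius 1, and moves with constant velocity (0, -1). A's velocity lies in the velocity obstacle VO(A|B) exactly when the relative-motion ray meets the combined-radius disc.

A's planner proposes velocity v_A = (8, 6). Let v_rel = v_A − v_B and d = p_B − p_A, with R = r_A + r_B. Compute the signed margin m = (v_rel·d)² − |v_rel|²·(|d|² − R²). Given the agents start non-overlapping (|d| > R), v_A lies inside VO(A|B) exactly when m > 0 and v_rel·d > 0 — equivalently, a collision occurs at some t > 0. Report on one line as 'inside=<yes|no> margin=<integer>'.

d = (-1, -6),  |d|² = 37;  R = 4+1 = 5,  c = 37−5² = 12
v_rel = (8, 7),  |v_rel|² = 113;  v_rel·d = (8)·(-1) + (7)·(-6) = -50
113·t² + 100·t + 12 = 0  ⇒  m = (-50)² − 113·12 = 1144
m = 1144 > 0,  v_rel·d = -50 < 0  ⇒  outside

inside=no margin=1144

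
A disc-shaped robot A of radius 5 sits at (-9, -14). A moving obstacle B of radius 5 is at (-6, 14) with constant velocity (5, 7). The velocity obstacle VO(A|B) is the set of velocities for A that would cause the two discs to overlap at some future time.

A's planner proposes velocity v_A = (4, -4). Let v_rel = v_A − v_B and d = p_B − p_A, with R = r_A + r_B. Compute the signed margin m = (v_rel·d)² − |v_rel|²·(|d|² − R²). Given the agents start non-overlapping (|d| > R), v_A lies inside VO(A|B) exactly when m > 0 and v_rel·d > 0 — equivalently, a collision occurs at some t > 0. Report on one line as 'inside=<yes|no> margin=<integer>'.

d = (3, 28),  |d|² = 793;  R = 5+5 = 10,  c = 793−10² = 693
v_rel = (-1, -11),  |v_rel|² = 122;  v_rel·d = (-1)·(3) + (-11)·(28) = -311
122·t² + 622·t + 693 = 0  ⇒  m = (-311)² − 122·693 = 12175
m = 12175 > 0,  v_rel·d = -311 < 0  ⇒  outside

inside=no margin=12175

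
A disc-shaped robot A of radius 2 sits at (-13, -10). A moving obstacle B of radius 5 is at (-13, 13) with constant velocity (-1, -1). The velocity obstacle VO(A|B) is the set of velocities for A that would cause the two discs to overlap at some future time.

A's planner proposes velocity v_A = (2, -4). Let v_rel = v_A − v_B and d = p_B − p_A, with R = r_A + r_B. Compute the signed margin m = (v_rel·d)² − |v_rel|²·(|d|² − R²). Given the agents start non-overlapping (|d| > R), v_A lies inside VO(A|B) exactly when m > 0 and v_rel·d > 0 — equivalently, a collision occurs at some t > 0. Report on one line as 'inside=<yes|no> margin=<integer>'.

d = (0, 23),  |d|² = 529;  R = 2+5 = 7,  c = 529−7² = 480
v_rel = (3, -3),  |v_rel|² = 18;  v_rel·d = (3)·(0) + (-3)·(23) = -69
18·t² + 138·t + 480 = 0  ⇒  m = (-69)² − 18·480 = -3879
m = -3879 < 0,  v_rel·d = -69 < 0  ⇒  outside

inside=no margin=-3879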